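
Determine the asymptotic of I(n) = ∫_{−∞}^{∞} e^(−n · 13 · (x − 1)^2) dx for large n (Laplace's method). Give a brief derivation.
I(n) = sqrt(π/(13n))

Here φ(x) = 13 · (x − 1)^2 has its unique minimum at x* = 1 with φ(x*) = 0 and φ''(x*) = 26. Laplace's method gives
  I(n) ~ e^(−n φ(x*)) · sqrt(2π / (n · φ''(x*))) = sqrt(2π / (26n)) = sqrt(π/(13n)).
This is exact: substituting u = (x − 1)·sqrt(13n) gives I(n) = (1/sqrt(13n)) ∫_{−∞}^{∞} e^(−u^2) du = sqrt(π/(13n)).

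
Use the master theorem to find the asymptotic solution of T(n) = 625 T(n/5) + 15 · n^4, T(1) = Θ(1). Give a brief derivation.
T(n) = Θ(n^4 log n)

log_5 625 = 4, and f(n) = 15 · n^4 = Θ(n^(log_5 625)). This is Case 2 of the master theorem: T(n) = Θ(f(n) · log n) = Θ(n^4 log n).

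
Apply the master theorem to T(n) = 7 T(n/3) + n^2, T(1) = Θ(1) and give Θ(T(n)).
T(n) = Θ(n^2)

log_3 7 ≈ 1.771. f(n) = n^2 dominates n^(log_3 7) since 2 > 1.771, and the regularity condition a·f(n/b) = 7·(n/3)^2 = (7/9)·n^2 ≤ c·f(n) holds with c = 7/9 ≈ 0.778 < 1. So this is Case 3: T(n) = Θ(f(n)) = Θ(n^2).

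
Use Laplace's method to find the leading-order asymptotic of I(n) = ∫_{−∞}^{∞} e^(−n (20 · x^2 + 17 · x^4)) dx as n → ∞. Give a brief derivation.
I(n) ~ sqrt(π/(20n))

φ(x) = 20 · x^2 + 17 · x^4 has its unique global minimum at x* = 0 (since φ'(x) = 40x + 68x^3 = 0 only at x = 0 for real x with both coefficients positive, and φ → ∞ as |x| → ∞). At x* = 0, φ(0) = 0 and φ''(0) = 40. Laplace's method then gives
  I(n) ~ sqrt(2π / (n · φ''(0))) · e^(−n φ(0)) = sqrt(2π / (40n)) = sqrt(π/(20n)).
The 17 · x^4 term contributes only at subleading order (an O(1/n) relative correction).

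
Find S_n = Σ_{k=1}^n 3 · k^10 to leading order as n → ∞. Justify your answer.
S_n ~ 3 · n^11 / 11

By integral comparison (Euler-Maclaurin), Σ_{k=1}^n 3 · k^10 = 3 · ∫_0^n x^10 dx + O(n^10) = 3 · n^11/11 + O(n^10). (Equivalently, Faulhaber's formula gives the same leading term.)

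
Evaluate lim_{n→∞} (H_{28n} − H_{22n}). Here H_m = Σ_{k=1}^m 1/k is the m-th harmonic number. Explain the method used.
lim = ln(28/22) = ln(14/11)

Euler-Maclaurin gives H_m = ln m + γ + 1/(2m) + O(1/m^2). The γ and O(1/m) terms cancel in the difference:
  H_{28n} − H_{22n} = ln(28n) − ln(22n) + O(1/n) = ln(28/22) + O(1/n).
Hence the limit is ln(28/22) = ln(14/11).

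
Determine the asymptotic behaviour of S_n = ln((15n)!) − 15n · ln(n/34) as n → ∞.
S_n ~ 15n · (ln 510 − 1) + O(ln n)

Stirling: ln((15n)!) = 15n ln(15n) − 15n + O(ln n).
  S_n = 15n ln(15n) − 15n − 15n ln(n/34) + O(ln n)
      = 15n ln(15n) − 15n ln n + 15n ln 34 − 15n + O(ln n)
      = 15n ln 15 + 15n ln 34 − 15n + O(ln n)
      = 15n (ln 510 − 1) + O(ln n).
Numerically ln(510) − 1 ≈ 5.2344.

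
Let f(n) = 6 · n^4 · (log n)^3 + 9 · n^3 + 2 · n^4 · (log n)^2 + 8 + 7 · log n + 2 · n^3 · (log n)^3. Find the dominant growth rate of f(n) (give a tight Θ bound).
f(n) ∈ Θ(n^4 · (log n)^3)

Compare the terms by growth order. For large n, n^a · (log n)^b dominates n^a' · (log n)^b' iff a > a', or (a = a' and b > b'). Ranking the 6 terms shows the dominant one is 6 · n^4 · (log n)^3. Hence f(n) ∈ Θ(n^4 · (log n)^3).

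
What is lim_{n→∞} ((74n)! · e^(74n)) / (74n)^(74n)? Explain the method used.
lim = ∞

Stirling: (74n)! ~ sqrt(2π·74n) · (74n/e)^(74n). Hence
  (74n)! · e^(74n) / (74n)^(74n) ~ sqrt(2π·74n) = sqrt(2π·74) · sqrt(n) → ∞.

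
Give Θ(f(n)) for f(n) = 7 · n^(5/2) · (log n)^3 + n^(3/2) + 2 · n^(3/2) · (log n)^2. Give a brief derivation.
f(n) ∈ Θ(n^(5/2) · (log n)^3)

Compare the terms by growth order. For large n, n^a · (log n)^b dominates n^a' · (log n)^b' iff a > a', or (a = a' and b > b'). Ranking the 3 terms shows the dominant one is 7 · n^(5/2) · (log n)^3. Hence f(n) ∈ Θ(n^(5/2) · (log n)^3).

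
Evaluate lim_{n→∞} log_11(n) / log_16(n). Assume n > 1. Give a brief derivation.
lim = ln(16) / ln(11) = log_11(16)

Change of base: log_11(n) = ln n / ln 11 and log_16(n) = ln n / ln 16. The ratio is (ln n / ln 11) · (ln 16 / ln n) = ln 16 / ln 11, a constant independent of n. So the limit is ln 16 / ln 11 = log_11(16).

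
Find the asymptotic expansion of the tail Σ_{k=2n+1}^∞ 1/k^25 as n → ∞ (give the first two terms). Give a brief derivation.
Σ_{k>2n} 1/k^25 = 1/(24 · (2n)^24) − 1/(2 · (2n)^25) + O(1/(2n)^26)

Compare to the integral: ∫_{2n}^∞ x^(−25) dx = [−x^(−24)/24]_{2n}^∞ = 1/((25−1)·(2n)^24). The Euler-Maclaurin correction adds −f(2n)/2 = −1/(2·(2n)^25). Euler-Maclaurin then gives
  Σ_{k>2n} 1/k^25 = ∫_{2n}^∞ dx/x^25 − 1/(2·(2n)^25) + O(1/(2n)^26).
(Equivalently this is ζ(25) − Σ_{k≤2n} 1/k^25.)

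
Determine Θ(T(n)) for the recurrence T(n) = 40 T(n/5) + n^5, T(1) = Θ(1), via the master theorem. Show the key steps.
T(n) = Θ(n^5)

log_5 40 ≈ 2.292. f(n) = n^5 dominates n^(log_5 40) since 5 > 2.292, and the regularity condition a·f(n/b) = 40·(n/5)^5 = (40/3125)·n^5 ≤ c·f(n) holds with c = 40/3125 ≈ 0.0128 < 1. So this is Case 3: T(n) = Θ(f(n)) = Θ(n^5).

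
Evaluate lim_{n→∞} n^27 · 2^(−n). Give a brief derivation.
lim = 0

Exponentials with base > 1 dominate every fixed polynomial: for any fixed c, n^c / 2^n → 0 as n → ∞ (e.g. by the ratio test, or by writing 2^n = e^(n ln 2) and noting e^(n ln 2) / n^c → ∞). Hence n^27 · 2^(−n) = n^27 / 2^n → 0.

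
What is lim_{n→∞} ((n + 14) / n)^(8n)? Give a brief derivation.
lim = e^112

Rewrite as (1 + 14/n)^(8n). By the standard limit (1 + x/n)^n → e^x, we have (1 + 14/n)^n → e^14, and raising to the 8th power gives e^112.
More precisely, ln[(1 + 14/n)^(8n)] = 8n · ln(1 + 14/n) = 8n · (14/n + O(1/n^2)) = 112 + O(1/n) → 112.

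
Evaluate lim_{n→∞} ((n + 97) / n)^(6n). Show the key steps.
lim = e^582

Rewrite as (1 + 97/n)^(6n). By the standard limit (1 + x/n)^n → e^x, we have (1 + 97/n)^n → e^97, and raising to the 6th power gives e^582.
More precisely, ln[(1 + 97/n)^(6n)] = 6n · ln(1 + 97/n) = 6n · (97/n + O(1/n^2)) = 582 + O(1/n) → 582.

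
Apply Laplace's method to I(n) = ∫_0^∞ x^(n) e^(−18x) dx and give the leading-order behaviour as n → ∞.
I(n) ~ (sqrt(2π·n) / 18) · (n/(18e))^(n)

Write the integrand as exp(n ln x − 18x) and set f(x) = n ln x − 18x. Then f'(x) = n/x − 18 = 0 at x* = n/18, and f''(x*) = −n/x*^2 = −18^2/(n). Laplace's method (interior maximum) gives
  I(n) ~ e^(f(x*)) · sqrt(2π / |f''(x*)|)
        = exp(n ln(n/18) − n) · sqrt(2π · n / 18^2)
        = (n/18)^(n) e^(−n) · sqrt(2π·n) / 18
        = (sqrt(2π·n) / 18) · (n/(18e))^(n).
This matches Γ(n+1)/18^(n+1) with Stirling applied to Γ.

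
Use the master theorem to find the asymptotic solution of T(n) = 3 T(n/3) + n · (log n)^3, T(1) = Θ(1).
T(n) = Θ(n · (log n)^4)

Here log_3 3 = 1 and f(n) = n · (log n)^3 = Θ(n^(log_3 3) · (log n)^3). This is the extended Case 2 of the master theorem (f matches the critical exponent up to log factors), giving T(n) = Θ(n^(log_3 3) · (log n)^(3+1)) = Θ(n · (log n)^4).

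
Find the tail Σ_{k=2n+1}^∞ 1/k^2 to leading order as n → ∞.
Σ_{k>2n} 1/k^2 ~ 1/(1 · (2n))

Compare to the integral: ∫_{2n}^∞ x^(−2) dx = [−x^(−1)/1]_{2n}^∞ = 1/((2−1)·(2n)). Euler-Maclaurin then gives
  Σ_{k>2n} 1/k^2 = ∫_{2n}^∞ dx/x^2 − 1/(2·(2n)^2) + O(1/(2n)^3).
(Equivalently this is ζ(2) − Σ_{k≤2n} 1/k^2.)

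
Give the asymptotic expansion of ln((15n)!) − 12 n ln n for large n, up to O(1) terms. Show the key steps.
ln((15n)!) − 12 n ln n = 3 n ln n + 15(ln 15 − 1) n + (1/2) ln(2π·15n) + O(1/n)

Stirling: ln((15n)!) = 15n ln(15n) − 15n + (1/2) ln(2π·15n) + O(1/n).
Expand 15n ln(15n) = 15n (ln n + ln 15) = 15n ln n + 15n ln 15.
Subtract 12n ln n: leading term is (15 − 12) n ln n = 3 n ln n. The next term is 15n ln 15 − 15n = 15(ln 15 − 1) n. Then the (1/2) ln(2π·15n) correction.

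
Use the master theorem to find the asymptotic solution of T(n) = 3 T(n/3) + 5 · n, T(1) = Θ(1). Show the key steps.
T(n) = Θ(n log n)

log_3 3 = 1, and f(n) = 5 · n = Θ(n^(log_3 3)). This is Case 2 of the master theorem: T(n) = Θ(f(n) · log n) = Θ(n log n).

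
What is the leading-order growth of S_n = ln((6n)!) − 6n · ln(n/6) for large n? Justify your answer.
S_n ~ 6n · (ln 36 − 1) + O(ln n)

Stirling: ln((6n)!) = 6n ln(6n) − 6n + O(ln n).
  S_n = 6n ln(6n) − 6n − 6n ln(n/6) + O(ln n)
      = 6n ln(6n) − 6n ln n + 6n ln 6 − 6n + O(ln n)
      = 6n ln 6 + 6n ln 6 − 6n + O(ln n)
      = 6n (ln 36 − 1) + O(ln n).
Numerically ln(36) − 1 ≈ 2.5835.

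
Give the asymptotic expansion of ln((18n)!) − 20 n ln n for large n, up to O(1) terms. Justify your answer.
ln((18n)!) − 20 n ln n = −2 n ln n + 18(ln 18 − 1) n + (1/2) ln(2π·18n) + O(1/n)

Stirling: ln((18n)!) = 18n ln(18n) − 18n + (1/2) ln(2π·18n) + O(1/n).
Expand 18n ln(18n) = 18n (ln n + ln 18) = 18n ln n + 18n ln 18.
Subtract 20n ln n: leading term is (18 − 20) n ln n = −2 n ln n. The next term is 18n ln 18 − 18n = 18(ln 18 − 1) n. Then the (1/2) ln(2π·18n) correction.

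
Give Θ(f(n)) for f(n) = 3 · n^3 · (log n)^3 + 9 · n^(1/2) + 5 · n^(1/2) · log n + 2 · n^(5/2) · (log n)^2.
f(n) ∈ Θ(n^3 · (log n)^3)

Compare the terms by growth order. For large n, n^a · (log n)^b dominates n^a' · (log n)^b' iff a > a', or (a = a' and b > b'). Ranking the 4 terms shows the dominant one is 3 · n^3 · (log n)^3. Hence f(n) ∈ Θ(n^3 · (log n)^3).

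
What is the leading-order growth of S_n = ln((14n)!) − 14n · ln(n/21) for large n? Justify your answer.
S_n ~ 14n · (ln 294 − 1) + O(ln n)

Stirling: ln((14n)!) = 14n ln(14n) − 14n + O(ln n).
  S_n = 14n ln(14n) − 14n − 14n ln(n/21) + O(ln n)
      = 14n ln(14n) − 14n ln n + 14n ln 21 − 14n + O(ln n)
      = 14n ln 14 + 14n ln 21 − 14n + O(ln n)
      = 14n (ln 294 − 1) + O(ln n).
Numerically ln(294) − 1 ≈ 4.6836.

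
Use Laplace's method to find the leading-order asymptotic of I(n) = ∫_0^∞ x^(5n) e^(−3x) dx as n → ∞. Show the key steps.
I(n) ~ (sqrt(2π·5n) / 3) · (5n/(3e))^(5n)

Write the integrand as exp(5n ln x − 3x) and set f(x) = 5n ln x − 3x. Then f'(x) = 5n/x − 3 = 0 at x* = 5n/3, and f''(x*) = −5n/x*^2 = −3^2/(5n). Laplace's method (interior maximum) gives
  I(n) ~ e^(f(x*)) · sqrt(2π / |f''(x*)|)
        = exp(5n ln(5n/3) − 5n) · sqrt(2π · 5n / 3^2)
        = (5n/3)^(5n) e^(−5n) · sqrt(2π·5n) / 3
        = (sqrt(2π·5n) / 3) · (5n/(3e))^(5n).
This matches Γ(5n+1)/3^(5n+1) with Stirling applied to Γ.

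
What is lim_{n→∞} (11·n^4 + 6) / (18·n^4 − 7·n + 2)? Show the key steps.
lim = 11/18

For large n the leading n^4 terms dominate both numerator and denominator. Dividing top and bottom by n^4, every other term tends to 0, leaving 11/18.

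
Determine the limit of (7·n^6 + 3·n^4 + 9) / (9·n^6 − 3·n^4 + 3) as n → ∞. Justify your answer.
lim = 7/9

For large n the leading n^6 terms dominate both numerator and denominator. Dividing top and bottom by n^6, every other term tends to 0, leaving 7/9.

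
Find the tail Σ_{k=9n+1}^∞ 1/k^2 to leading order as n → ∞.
Σ_{k>9n} 1/k^2 ~ 1/(1 · (9n))

Compare to the integral: ∫_{9n}^∞ x^(−2) dx = [−x^(−1)/1]_{9n}^∞ = 1/((2−1)·(9n)). Euler-Maclaurin then gives
  Σ_{k>9n} 1/k^2 = ∫_{9n}^∞ dx/x^2 − 1/(2·(9n)^2) + O(1/(9n)^3).
(Equivalently this is ζ(2) − Σ_{k≤9n} 1/k^2.)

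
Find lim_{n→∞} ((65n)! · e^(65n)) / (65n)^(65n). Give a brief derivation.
lim = ∞

Stirling: (65n)! ~ sqrt(2π·65n) · (65n/e)^(65n). Hence
  (65n)! · e^(65n) / (65n)^(65n) ~ sqrt(2π·65n) = sqrt(2π·65) · sqrt(n) → ∞.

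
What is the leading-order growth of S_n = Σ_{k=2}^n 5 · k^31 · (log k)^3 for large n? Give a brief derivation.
S_n ~ 5 · n^32 · (log n)^3 / 32

By integral comparison, S_n = ∫_1^n 5 · x^31 · (log x)^3 dx + O(n^31 · (log n)^3). For the integral, the leading term of ∫_1^n x^31 (log x)^3 dx is n^32/32 · (log n)^3 (by repeated integration by parts; each step lowers the log-exponent and produces a relatively O(1/log n) correction). Hence S_n ~ 5 · n^32 · (log n)^3 / 32.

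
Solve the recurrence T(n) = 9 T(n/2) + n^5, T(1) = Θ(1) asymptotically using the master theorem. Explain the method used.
T(n) = Θ(n^5)

log_2 9 ≈ 3.170. f(n) = n^5 dominates n^(log_2 9) since 5 > 3.170, and the regularity condition a·f(n/b) = 9·(n/2)^5 = (9/32)·n^5 ≤ c·f(n) holds with c = 9/32 ≈ 0.281 < 1. So this is Case 3: T(n) = Θ(f(n)) = Θ(n^5).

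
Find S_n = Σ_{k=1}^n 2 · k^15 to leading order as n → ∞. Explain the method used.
S_n ~ n^16 / 8

By integral comparison (Euler-Maclaurin), Σ_{k=1}^n 2 · k^15 = 2 · ∫_0^n x^15 dx + O(n^15) = 2 · n^16/16 = n^16 / 8 + O(n^15). (Equivalently, Faulhaber's formula gives the same leading term.)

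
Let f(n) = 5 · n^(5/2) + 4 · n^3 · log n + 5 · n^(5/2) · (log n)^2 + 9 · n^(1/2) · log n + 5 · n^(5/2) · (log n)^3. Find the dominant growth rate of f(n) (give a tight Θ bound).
f(n) ∈ Θ(n^3 · log n)

Compare the terms by growth order. For large n, n^a · (log n)^b dominates n^a' · (log n)^b' iff a > a', or (a = a' and b > b'). Ranking the 5 terms shows the dominant one is 4 · n^3 · log n. Hence f(n) ∈ Θ(n^3 · log n).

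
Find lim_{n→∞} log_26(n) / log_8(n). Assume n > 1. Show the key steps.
lim = ln(8) / ln(26) = log_26(8)

Change of base: log_26(n) = ln n / ln 26 and log_8(n) = ln n / ln 8. The ratio is (ln n / ln 26) · (ln 8 / ln n) = ln 8 / ln 26, a constant independent of n. So the limit is ln 8 / ln 26 = log_26(8).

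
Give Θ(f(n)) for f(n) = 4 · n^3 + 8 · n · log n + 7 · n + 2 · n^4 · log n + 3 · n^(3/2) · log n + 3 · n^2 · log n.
f(n) ∈ Θ(n^4 · log n)

Compare the terms by growth order. For large n, n^a · (log n)^b dominates n^a' · (log n)^b' iff a > a', or (a = a' and b > b'). Ranking the 6 terms shows the dominant one is 2 · n^4 · log n. Hence f(n) ∈ Θ(n^4 · log n).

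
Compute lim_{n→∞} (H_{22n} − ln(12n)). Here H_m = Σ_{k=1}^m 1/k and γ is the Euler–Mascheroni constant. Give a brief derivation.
lim = ln(11/6) + γ

By Euler-Maclaurin, H_m = ln m + γ + O(1/m). So
  H_{22n} − ln(12n) = ln(22n) + γ − ln(12n) + O(1/n)
                       = ln(22/12) + γ + O(1/n).
Hence the limit is ln(22/12) + γ (= ln(11/6)).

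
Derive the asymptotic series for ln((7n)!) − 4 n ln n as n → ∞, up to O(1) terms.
ln((7n)!) − 4 n ln n = 3 n ln n + 7(ln 7 − 1) n + (1/2) ln(2π·7n) + O(1/n)

Stirling: ln((7n)!) = 7n ln(7n) − 7n + (1/2) ln(2π·7n) + O(1/n).
Expand 7n ln(7n) = 7n (ln n + ln 7) = 7n ln n + 7n ln 7.
Subtract 4n ln n: leading term is (7 − 4) n ln n = 3 n ln n. The next term is 7n ln 7 − 7n = 7(ln 7 − 1) n. Then the (1/2) ln(2π·7n) correction.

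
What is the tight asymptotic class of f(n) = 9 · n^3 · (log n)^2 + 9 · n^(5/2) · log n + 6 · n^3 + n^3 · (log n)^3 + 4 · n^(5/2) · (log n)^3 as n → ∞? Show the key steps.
f(n) ∈ Θ(n^3 · (log n)^3)

Compare the terms by growth order. For large n, n^a · (log n)^b dominates n^a' · (log n)^b' iff a > a', or (a = a' and b > b'). Ranking the 5 terms shows the dominant one is n^3 · (log n)^3. Hence f(n) ∈ Θ(n^3 · (log n)^3).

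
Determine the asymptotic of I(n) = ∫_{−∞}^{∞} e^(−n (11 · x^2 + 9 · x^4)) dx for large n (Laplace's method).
I(n) ~ sqrt(π/(11n))

φ(x) = 11 · x^2 + 9 · x^4 has its unique global minimum at x* = 0 (since φ'(x) = 22x + 36x^3 = 0 only at x = 0 for real x with both coefficients positive, and φ → ∞ as |x| → ∞). At x* = 0, φ(0) = 0 and φ''(0) = 22. Laplace's method then gives
  I(n) ~ sqrt(2π / (n · φ''(0))) · e^(−n φ(0)) = sqrt(2π / (22n)) = sqrt(π/(11n)).
The 9 · x^4 term contributes only at subleading order (an O(1/n) relative correction).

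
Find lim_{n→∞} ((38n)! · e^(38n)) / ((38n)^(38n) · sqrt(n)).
lim = sqrt(2π·38)

Stirling: (38n)! ~ sqrt(2π·38n) · (38n/e)^(38n). Hence
  (38n)! · e^(38n) / (38n)^(38n) ~ sqrt(2π·38n).
Dividing by sqrt(n): sqrt(2π·38n) / sqrt(n) = sqrt(2π·38) · n^((1−1)/2), so the limit is sqrt(2π·38).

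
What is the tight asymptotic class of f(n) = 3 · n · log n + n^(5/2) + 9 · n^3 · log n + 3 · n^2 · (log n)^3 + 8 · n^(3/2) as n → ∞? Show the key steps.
f(n) ∈ Θ(n^3 · log n)

Compare the terms by growth order. For large n, n^a · (log n)^b dominates n^a' · (log n)^b' iff a > a', or (a = a' and b > b'). Ranking the 5 terms shows the dominant one is 9 · n^3 · log n. Hence f(n) ∈ Θ(n^3 · log n).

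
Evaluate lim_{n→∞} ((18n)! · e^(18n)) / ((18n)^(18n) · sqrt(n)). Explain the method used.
lim = sqrt(2π·18)

Stirling: (18n)! ~ sqrt(2π·18n) · (18n/e)^(18n). Hence
  (18n)! · e^(18n) / (18n)^(18n) ~ sqrt(2π·18n).
Dividing by sqrt(n): sqrt(2π·18n) / sqrt(n) = sqrt(2π·18) · n^((1−1)/2), so the limit is sqrt(2π·18).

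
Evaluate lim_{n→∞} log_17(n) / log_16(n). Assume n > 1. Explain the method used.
lim = ln(16) / ln(17) = log_17(16)

Change of base: log_17(n) = ln n / ln 17 and log_16(n) = ln n / ln 16. The ratio is (ln n / ln 17) · (ln 16 / ln n) = ln 16 / ln 17, a constant independent of n. So the limit is ln 16 / ln 17 = log_17(16).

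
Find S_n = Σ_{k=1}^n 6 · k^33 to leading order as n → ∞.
S_n ~ 3 · n^34 / 17

By integral comparison (Euler-Maclaurin), Σ_{k=1}^n 6 · k^33 = 6 · ∫_0^n x^33 dx + O(n^33) = 6 · n^34/34 = 3 · n^34 / 17 + O(n^33). (Equivalently, Faulhaber's formula gives the same leading term.)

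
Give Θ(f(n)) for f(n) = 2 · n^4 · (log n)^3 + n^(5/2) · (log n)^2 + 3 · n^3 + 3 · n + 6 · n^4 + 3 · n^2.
f(n) ∈ Θ(n^4 · (log n)^3)

Compare the terms by growth order. For large n, n^a · (log n)^b dominates n^a' · (log n)^b' iff a > a', or (a = a' and b > b'). Ranking the 6 terms shows the dominant one is 2 · n^4 · (log n)^3. Hence f(n) ∈ Θ(n^4 · (log n)^3).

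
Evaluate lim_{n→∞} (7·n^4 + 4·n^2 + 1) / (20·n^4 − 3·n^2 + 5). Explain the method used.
lim = 7/20

For large n the leading n^4 terms dominate both numerator and denominator. Dividing top and bottom by n^4, every other term tends to 0, leaving 7/20.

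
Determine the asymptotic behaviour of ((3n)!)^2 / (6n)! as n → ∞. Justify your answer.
((3n)!)^2/(6n)! ~ ((2π·3n)^(1/2) / sqrt(2)) · 2^(−2·3n)  →  0

Write N = 3n. Stirling: N! ~ sqrt(2π N)(N/e)^N and (2N)! ~ sqrt(2π·2N)·(2N/e)^(2N).
  (N!)^2/(2N)! ~ (2π N)^(2/2) (N/e)^(2N) / [sqrt(2π·2N) (2N/e)^(2N)]
     = (2π N)^(2/2) / sqrt(2π·2N) · (N/(2N))^(2N)
     = (2π N)^((2−1)/2) / sqrt(2) · 2^(−2N).
Since 2^2 > 1, the factor 2^(−2N) decays exponentially, so the ratio → 0. Substituting N = 3n gives the stated form.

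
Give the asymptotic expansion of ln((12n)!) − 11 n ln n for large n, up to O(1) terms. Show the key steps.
ln((12n)!) − 11 n ln n = n ln n + 12(ln 12 − 1) n + (1/2) ln(2π·12n) + O(1/n)

Stirling: ln((12n)!) = 12n ln(12n) − 12n + (1/2) ln(2π·12n) + O(1/n).
Expand 12n ln(12n) = 12n (ln n + ln 12) = 12n ln n + 12n ln 12.
Subtract 11n ln n: leading term is (12 − 11) n ln n = n ln n. The next term is 12n ln 12 − 12n = 12(ln 12 − 1) n. Then the (1/2) ln(2π·12n) correction.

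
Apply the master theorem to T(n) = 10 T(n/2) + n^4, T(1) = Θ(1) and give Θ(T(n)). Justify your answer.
T(n) = Θ(n^4)

log_2 10 ≈ 3.322. f(n) = n^4 dominates n^(log_2 10) since 4 > 3.322, and the regularity condition a·f(n/b) = 10·(n/2)^4 = (10/16)·n^4 ≤ c·f(n) holds with c = 10/16 ≈ 0.625 < 1. So this is Case 3: T(n) = Θ(f(n)) = Θ(n^4).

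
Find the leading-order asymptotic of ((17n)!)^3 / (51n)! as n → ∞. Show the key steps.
((17n)!)^3/(51n)! ~ ((2π·17n)^(2/2) / sqrt(3)) · 3^(−3·17n)  →  0

Write N = 17n. Stirling: N! ~ sqrt(2π N)(N/e)^N and (3N)! ~ sqrt(2π·3N)·(3N/e)^(3N).
  (N!)^3/(3N)! ~ (2π N)^(3/2) (N/e)^(3N) / [sqrt(2π·3N) (3N/e)^(3N)]
     = (2π N)^(3/2) / sqrt(2π·3N) · (N/(3N))^(3N)
     = (2π N)^((3−1)/2) / sqrt(3) · 3^(−3N).
Since 3^3 > 1, the factor 3^(−3N) decays exponentially, so the ratio → 0. Substituting N = 17n gives the stated form.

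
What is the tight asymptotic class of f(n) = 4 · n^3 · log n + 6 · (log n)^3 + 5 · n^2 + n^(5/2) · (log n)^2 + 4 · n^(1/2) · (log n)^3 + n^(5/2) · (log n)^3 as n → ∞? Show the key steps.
f(n) ∈ Θ(n^3 · log n)

Compare the terms by growth order. For large n, n^a · (log n)^b dominates n^a' · (log n)^b' iff a > a', or (a = a' and b > b'). Ranking the 6 terms shows the dominant one is 4 · n^3 · log n. Hence f(n) ∈ Θ(n^3 · log n).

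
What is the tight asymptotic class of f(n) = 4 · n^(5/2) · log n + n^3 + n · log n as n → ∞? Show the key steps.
f(n) ∈ Θ(n^3)

Compare the terms by growth order. For large n, n^a · (log n)^b dominates n^a' · (log n)^b' iff a > a', or (a = a' and b > b'). Ranking the 3 terms shows the dominant one is n^3. Hence f(n) ∈ Θ(n^3).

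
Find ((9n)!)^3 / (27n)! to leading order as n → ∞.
((9n)!)^3/(27n)! ~ ((2π·9n)^(2/2) / sqrt(3)) · 3^(−3·9n)  →  0

Write N = 9n. Stirling: N! ~ sqrt(2π N)(N/e)^N and (3N)! ~ sqrt(2π·3N)·(3N/e)^(3N).
  (N!)^3/(3N)! ~ (2π N)^(3/2) (N/e)^(3N) / [sqrt(2π·3N) (3N/e)^(3N)]
     = (2π N)^(3/2) / sqrt(2π·3N) · (N/(3N))^(3N)
     = (2π N)^((3−1)/2) / sqrt(3) · 3^(−3N).
Since 3^3 > 1, the factor 3^(−3N) decays exponentially, so the ratio → 0. Substituting N = 9n gives the stated form.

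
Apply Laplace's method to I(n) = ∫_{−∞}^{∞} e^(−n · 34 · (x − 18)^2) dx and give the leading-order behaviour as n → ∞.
I(n) = sqrt(π/(34n))

Here φ(x) = 34 · (x − 18)^2 has its unique minimum at x* = 18 with φ(x*) = 0 and φ''(x*) = 68. Laplace's method gives
  I(n) ~ e^(−n φ(x*)) · sqrt(2π / (n · φ''(x*))) = sqrt(2π / (68n)) = sqrt(π/(34n)).
This is exact: substituting u = (x − 18)·sqrt(34n) gives I(n) = (1/sqrt(34n)) ∫_{−∞}^{∞} e^(−u^2) du = sqrt(π/(34n)).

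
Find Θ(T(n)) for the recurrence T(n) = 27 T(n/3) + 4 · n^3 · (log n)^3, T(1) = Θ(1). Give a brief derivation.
T(n) = Θ(n^3 · (log n)^4)

Here log_3 27 = 3 and f(n) = 4 · n^3 · (log n)^3 = Θ(n^(log_3 27) · (log n)^3). This is the extended Case 2 of the master theorem (f matches the critical exponent up to log factors), giving T(n) = Θ(n^(log_3 27) · (log n)^(3+1)) = Θ(n^3 · (log n)^4).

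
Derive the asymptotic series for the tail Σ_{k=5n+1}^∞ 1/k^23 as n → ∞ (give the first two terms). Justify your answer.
Σ_{k>5n} 1/k^23 = 1/(22 · (5n)^22) − 1/(2 · (5n)^23) + O(1/(5n)^24)

Compare to the integral: ∫_{5n}^∞ x^(−23) dx = [−x^(−22)/22]_{5n}^∞ = 1/((23−1)·(5n)^22). The Euler-Maclaurin correction adds −f(5n)/2 = −1/(2·(5n)^23). Euler-Maclaurin then gives
  Σ_{k>5n} 1/k^23 = ∫_{5n}^∞ dx/x^23 − 1/(2·(5n)^23) + O(1/(5n)^24).
(Equivalently this is ζ(23) − Σ_{k≤5n} 1/k^23.)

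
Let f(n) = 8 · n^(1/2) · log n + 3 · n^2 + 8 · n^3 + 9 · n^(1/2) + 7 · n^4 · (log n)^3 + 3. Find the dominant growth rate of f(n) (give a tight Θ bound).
f(n) ∈ Θ(n^4 · (log n)^3)

Compare the terms by growth order. For large n, n^a · (log n)^b dominates n^a' · (log n)^b' iff a > a', or (a = a' and b > b'). Ranking the 6 terms shows the dominant one is 7 · n^4 · (log n)^3. Hence f(n) ∈ Θ(n^4 · (log n)^3).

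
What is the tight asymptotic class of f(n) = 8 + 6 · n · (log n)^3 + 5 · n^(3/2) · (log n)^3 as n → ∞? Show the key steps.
f(n) ∈ Θ(n^(3/2) · (log n)^3)

Compare the terms by growth order. For large n, n^a · (log n)^b dominates n^a' · (log n)^b' iff a > a', or (a = a' and b > b'). Ranking the 3 terms shows the dominant one is 5 · n^(3/2) · (log n)^3. Hence f(n) ∈ Θ(n^(3/2) · (log n)^3).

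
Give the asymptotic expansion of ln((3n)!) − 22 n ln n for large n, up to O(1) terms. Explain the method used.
ln((3n)!) − 22 n ln n = −19 n ln n + 3(ln 3 − 1) n + (1/2) ln(2π·3n) + O(1/n)

Stirling: ln((3n)!) = 3n ln(3n) − 3n + (1/2) ln(2π·3n) + O(1/n).
Expand 3n ln(3n) = 3n (ln n + ln 3) = 3n ln n + 3n ln 3.
Subtract 22n ln n: leading term is (3 − 22) n ln n = −19 n ln n. The next term is 3n ln 3 − 3n = 3(ln 3 − 1) n. Then the (1/2) ln(2π·3n) correction.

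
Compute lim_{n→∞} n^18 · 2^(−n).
lim = 0

Exponentials with base > 1 dominate every fixed polynomial: for any fixed c, n^c / 2^n → 0 as n → ∞ (e.g. by the ratio test, or by writing 2^n = e^(n ln 2) and noting e^(n ln 2) / n^c → ∞). Hence n^18 · 2^(−n) = n^18 / 2^n → 0.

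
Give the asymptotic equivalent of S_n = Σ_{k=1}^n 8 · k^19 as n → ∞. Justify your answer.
S_n ~ 2 · n^20 / 5

By integral comparison (Euler-Maclaurin), Σ_{k=1}^n 8 · k^19 = 8 · ∫_0^n x^19 dx + O(n^19) = 8 · n^20/20 = 2 · n^20 / 5 + O(n^19). (Equivalently, Faulhaber's formula gives the same leading term.)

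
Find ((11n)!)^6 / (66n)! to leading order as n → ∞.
((11n)!)^6/(66n)! ~ ((2π·11n)^(5/2) / sqrt(6)) · 6^(−6·11n)  →  0

Write N = 11n. Stirling: N! ~ sqrt(2π N)(N/e)^N and (6N)! ~ sqrt(2π·6N)·(6N/e)^(6N).
  (N!)^6/(6N)! ~ (2π N)^(6/2) (N/e)^(6N) / [sqrt(2π·6N) (6N/e)^(6N)]
     = (2π N)^(6/2) / sqrt(2π·6N) · (N/(6N))^(6N)
     = (2π N)^((6−1)/2) / sqrt(6) · 6^(−6N).
Since 6^6 > 1, the factor 6^(−6N) decays exponentially, so the ratio → 0. Substituting N = 11n gives the stated form.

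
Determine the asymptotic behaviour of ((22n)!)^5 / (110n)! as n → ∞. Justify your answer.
((22n)!)^5/(110n)! ~ ((2π·22n)^(4/2) / sqrt(5)) · 5^(−5·22n)  →  0

Write N = 22n. Stirling: N! ~ sqrt(2π N)(N/e)^N and (5N)! ~ sqrt(2π·5N)·(5N/e)^(5N).
  (N!)^5/(5N)! ~ (2π N)^(5/2) (N/e)^(5N) / [sqrt(2π·5N) (5N/e)^(5N)]
     = (2π N)^(5/2) / sqrt(2π·5N) · (N/(5N))^(5N)
     = (2π N)^((5−1)/2) / sqrt(5) · 5^(−5N).
Since 5^5 > 1, the factor 5^(−5N) decays exponentially, so the ratio → 0. Substituting N = 22n gives the stated form.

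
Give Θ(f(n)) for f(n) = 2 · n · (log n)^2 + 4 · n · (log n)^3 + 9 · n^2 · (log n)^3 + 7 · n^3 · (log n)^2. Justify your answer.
f(n) ∈ Θ(n^3 · (log n)^2)

Compare the terms by growth order. For large n, n^a · (log n)^b dominates n^a' · (log n)^b' iff a > a', or (a = a' and b > b'). Ranking the 4 terms shows the dominant one is 7 · n^3 · (log n)^2. Hence f(n) ∈ Θ(n^3 · (log n)^2).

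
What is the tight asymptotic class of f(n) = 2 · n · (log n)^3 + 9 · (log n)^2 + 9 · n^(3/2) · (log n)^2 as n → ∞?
f(n) ∈ Θ(n^(3/2) · (log n)^2)

Compare the terms by growth order. For large n, n^a · (log n)^b dominates n^a' · (log n)^b' iff a > a', or (a = a' and b > b'). Ranking the 3 terms shows the dominant one is 9 · n^(3/2) · (log n)^2. Hence f(n) ∈ Θ(n^(3/2) · (log n)^2).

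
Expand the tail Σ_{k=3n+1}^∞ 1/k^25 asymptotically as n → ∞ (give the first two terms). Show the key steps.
Σ_{k>3n} 1/k^25 = 1/(24 · (3n)^24) − 1/(2 · (3n)^25) + O(1/(3n)^26)

Compare to the integral: ∫_{3n}^∞ x^(−25) dx = [−x^(−24)/24]_{3n}^∞ = 1/((25−1)·(3n)^24). The Euler-Maclaurin correction adds −f(3n)/2 = −1/(2·(3n)^25). Euler-Maclaurin then gives
  Σ_{k>3n} 1/k^25 = ∫_{3n}^∞ dx/x^25 − 1/(2·(3n)^25) + O(1/(3n)^26).
(Equivalently this is ζ(25) − Σ_{k≤3n} 1/k^25.)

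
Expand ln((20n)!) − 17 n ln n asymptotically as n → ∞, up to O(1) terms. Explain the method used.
ln((20n)!) − 17 n ln n = 3 n ln n + 20(ln 20 − 1) n + (1/2) ln(2π·20n) + O(1/n)

Stirling: ln((20n)!) = 20n ln(20n) − 20n + (1/2) ln(2π·20n) + O(1/n).
Expand 20n ln(20n) = 20n (ln n + ln 20) = 20n ln n + 20n ln 20.
Subtract 17n ln n: leading term is (20 − 17) n ln n = 3 n ln n. The next term is 20n ln 20 − 20n = 20(ln 20 − 1) n. Then the (1/2) ln(2π·20n) correction.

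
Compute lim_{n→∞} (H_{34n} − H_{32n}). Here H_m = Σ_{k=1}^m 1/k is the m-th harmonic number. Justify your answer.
lim = ln(34/32) = ln(17/16)

Euler-Maclaurin gives H_m = ln m + γ + 1/(2m) + O(1/m^2). The γ and O(1/m) terms cancel in the difference:
  H_{34n} − H_{32n} = ln(34n) − ln(32n) + O(1/n) = ln(34/32) + O(1/n).
Hence the limit is ln(34/32) = ln(17/16).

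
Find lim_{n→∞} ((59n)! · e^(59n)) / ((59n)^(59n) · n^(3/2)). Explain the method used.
lim = 0

Stirling: (59n)! ~ sqrt(2π·59n) · (59n/e)^(59n). Hence
  (59n)! · e^(59n) / (59n)^(59n) ~ sqrt(2π·59n).
Dividing by n^(3/2): sqrt(2π·59n) / n^(3/2) = sqrt(2π·59) · n^((1−3)/2), so the expression behaves like sqrt(2π·59) · n^((1−3)/2) → 0.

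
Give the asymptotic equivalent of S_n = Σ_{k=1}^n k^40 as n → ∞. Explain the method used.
S_n ~ n^41 / 41

By integral comparison (Euler-Maclaurin), Σ_{k=1}^n k^40 = ∫_0^n x^40 dx + O(n^40) = n^41/41 + O(n^40). (Equivalently, Faulhaber's formula gives the same leading term.)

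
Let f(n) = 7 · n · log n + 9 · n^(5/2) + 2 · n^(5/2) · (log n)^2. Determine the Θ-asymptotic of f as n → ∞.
f(n) ∈ Θ(n^(5/2) · (log n)^2)

Compare the terms by growth order. For large n, n^a · (log n)^b dominates n^a' · (log n)^b' iff a > a', or (a = a' and b > b'). Ranking the 3 terms shows the dominant one is 2 · n^(5/2) · (log n)^2. Hence f(n) ∈ Θ(n^(5/2) · (log n)^2).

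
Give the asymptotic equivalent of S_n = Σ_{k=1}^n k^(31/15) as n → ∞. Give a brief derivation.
S_n ~ (15/46) · n^(46/15)

Integral comparison: Σ_{k=1}^n k^(31/15) = ∫_0^n x^(31/15) dx + O(n^(31/15)). The integral is n^(1 + 31/15) / (1 + 31/15) = n^((31+15)/15) / ((31+15)/15) = (15/46) · n^(46/15).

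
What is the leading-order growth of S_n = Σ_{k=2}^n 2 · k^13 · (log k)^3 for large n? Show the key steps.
S_n ~ n^14 · (log n)^3 / 7

By integral comparison, S_n = ∫_1^n 2 · x^13 · (log x)^3 dx + O(n^13 · (log n)^3). For the integral, the leading term of ∫_1^n x^13 (log x)^3 dx is n^14/14 · (log n)^3 (by repeated integration by parts; each step lowers the log-exponent and produces a relatively O(1/log n) correction). Hence S_n ~ n^14 · (log n)^3 / 7.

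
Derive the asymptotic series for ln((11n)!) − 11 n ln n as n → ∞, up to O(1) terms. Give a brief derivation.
ln((11n)!) − 11 n ln n = 11(ln 11 − 1) n + (1/2) ln(2π·11n) + O(1/n)

Stirling: ln((11n)!) = 11n ln(11n) − 11n + (1/2) ln(2π·11n) + O(1/n).
Since 11n ln(11n) = 11n ln n + 11n ln 11, subtracting 11n ln n cancels the n ln n term exactly. What remains is 11(ln 11 − 1) n + (1/2) ln(2π·11n) + O(1/n).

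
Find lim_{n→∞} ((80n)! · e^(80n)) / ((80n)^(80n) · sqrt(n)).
lim = sqrt(2π·80)

Stirling: (80n)! ~ sqrt(2π·80n) · (80n/e)^(80n). Hence
  (80n)! · e^(80n) / (80n)^(80n) ~ sqrt(2π·80n).
Dividing by sqrt(n): sqrt(2π·80n) / sqrt(n) = sqrt(2π·80) · n^((1−1)/2), so the limit is sqrt(2π·80).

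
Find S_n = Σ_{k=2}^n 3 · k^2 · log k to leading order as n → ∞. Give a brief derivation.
S_n ~ n^3 log n − n^3 / 3

By integral comparison, S_n = ∫_1^n 3 · x^2 · log x dx + O(n^2 · log n). For the integral, ∫ x^2 log x dx = n^3 log n / 3 − n^3/9 (integration by parts). Hence S_n ~ n^3 log n − n^3 / 3.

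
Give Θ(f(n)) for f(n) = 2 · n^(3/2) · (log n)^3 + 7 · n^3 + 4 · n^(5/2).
f(n) ∈ Θ(n^3)

Compare the terms by growth order. For large n, n^a · (log n)^b dominates n^a' · (log n)^b' iff a > a', or (a = a' and b > b'). Ranking the 3 terms shows the dominant one is 7 · n^3. Hence f(n) ∈ Θ(n^3).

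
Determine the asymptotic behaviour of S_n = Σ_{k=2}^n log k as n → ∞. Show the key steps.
S_n ~ n log n − n

By integral comparison, S_n = ∫_1^n log x dx + O(log n). For the integral, ∫ log x dx = n log n − n. Hence S_n ~ n log n − n.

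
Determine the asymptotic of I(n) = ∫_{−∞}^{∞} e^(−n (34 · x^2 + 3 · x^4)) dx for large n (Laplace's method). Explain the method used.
I(n) ~ sqrt(π/(34n))

φ(x) = 34 · x^2 + 3 · x^4 has its unique global minimum at x* = 0 (since φ'(x) = 68x + 12x^3 = 0 only at x = 0 for real x with both coefficients positive, and φ → ∞ as |x| → ∞). At x* = 0, φ(0) = 0 and φ''(0) = 68. Laplace's method then gives
  I(n) ~ sqrt(2π / (n · φ''(0))) · e^(−n φ(0)) = sqrt(2π / (68n)) = sqrt(π/(34n)).
The 3 · x^4 term contributes only at subleading order (an O(1/n) relative correction).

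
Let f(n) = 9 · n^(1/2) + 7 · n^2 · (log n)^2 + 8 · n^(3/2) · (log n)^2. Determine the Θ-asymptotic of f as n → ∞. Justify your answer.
f(n) ∈ Θ(n^2 · (log n)^2)

Compare the terms by growth order. For large n, n^a · (log n)^b dominates n^a' · (log n)^b' iff a > a', or (a = a' and b > b'). Ranking the 3 terms shows the dominant one is 7 · n^2 · (log n)^2. Hence f(n) ∈ Θ(n^2 · (log n)^2).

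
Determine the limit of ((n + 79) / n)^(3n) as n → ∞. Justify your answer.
lim = e^237

Rewrite as (1 + 79/n)^(3n). By the standard limit (1 + x/n)^n → e^x, we have (1 + 79/n)^n → e^79, and raising to the 3rd power gives e^237.
More precisely, ln[(1 + 79/n)^(3n)] = 3n · ln(1 + 79/n) = 3n · (79/n + O(1/n^2)) = 237 + O(1/n) → 237.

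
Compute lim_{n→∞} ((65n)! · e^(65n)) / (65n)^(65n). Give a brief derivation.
lim = ∞

Stirling: (65n)! ~ sqrt(2π·65n) · (65n/e)^(65n). Hence
  (65n)! · e^(65n) / (65n)^(65n) ~ sqrt(2π·65n) = sqrt(2π·65) · sqrt(n) → ∞.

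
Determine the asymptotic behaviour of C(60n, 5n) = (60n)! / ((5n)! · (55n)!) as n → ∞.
C(60n, 5n) ~ (8916100448256/285311670611)^(5n) · sqrt(6/(11π·5n))

Write N = 5n. Apply Stirling to each factorial:
  (12N)! ~ sqrt(2π·12N) · (12N/e)^(12N),
  N! ~ sqrt(2π N) · (N/e)^N,
  (11N)! ~ sqrt(2π·11N) · (11N/e)^(11N).
The exponential factors combine to (12N)^(12N) / (N^N · (11N)^(11N)) = 12^(12N)/11^(11N) = (12^12/11^11)^N = (8916100448256/285311670611)^N.
The square-root prefactors combine to sqrt(2π·12N) / (sqrt(2π N)·sqrt(2π·11N)) = sqrt(12 / (2π·11·N)) = sqrt(6/(11π·5n)).
Substituting N = 5n: C(60n, 5n) ~ (8916100448256/285311670611)^(5n) · sqrt(6/(11π·5n)).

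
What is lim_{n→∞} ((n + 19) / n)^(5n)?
lim = e^95

Rewrite as (1 + 19/n)^(5n). By the standard limit (1 + x/n)^n → e^x, we have (1 + 19/n)^n → e^19, and raising to the 5th power gives e^95.
More precisely, ln[(1 + 19/n)^(5n)] = 5n · ln(1 + 19/n) = 5n · (19/n + O(1/n^2)) = 95 + O(1/n) → 95.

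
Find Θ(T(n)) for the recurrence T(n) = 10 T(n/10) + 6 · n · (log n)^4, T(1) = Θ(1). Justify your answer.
T(n) = Θ(n · (log n)^5)

Here log_10 10 = 1 and f(n) = 6 · n · (log n)^4 = Θ(n^(log_10 10) · (log n)^4). This is the extended Case 2 of the master theorem (f matches the critical exponent up to log factors), giving T(n) = Θ(n^(log_10 10) · (log n)^(4+1)) = Θ(n · (log n)^5).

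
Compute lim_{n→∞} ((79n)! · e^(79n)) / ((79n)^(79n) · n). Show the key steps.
lim = 0

Stirling: (79n)! ~ sqrt(2π·79n) · (79n/e)^(79n). Hence
  (79n)! · e^(79n) / (79n)^(79n) ~ sqrt(2π·79n).
Dividing by n: sqrt(2π·79n) / n = sqrt(2π·79) · n^((1−2)/2), so the expression behaves like sqrt(2π·79) · n^((1−2)/2) → 0.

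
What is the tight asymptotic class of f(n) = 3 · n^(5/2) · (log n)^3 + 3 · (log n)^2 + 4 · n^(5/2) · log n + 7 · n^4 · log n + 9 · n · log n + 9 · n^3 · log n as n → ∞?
f(n) ∈ Θ(n^4 · log n)

Compare the terms by growth order. For large n, n^a · (log n)^b dominates n^a' · (log n)^b' iff a > a', or (a = a' and b > b'). Ranking the 6 terms shows the dominant one is 7 · n^4 · log n. Hence f(n) ∈ Θ(n^4 · log n).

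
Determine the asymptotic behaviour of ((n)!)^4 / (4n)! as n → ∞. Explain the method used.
((n)!)^4/(4n)! ~ ((2π·n)^(3/2) / 2) · 4^(−4·n)  →  0

Write N = n. Stirling: N! ~ sqrt(2π N)(N/e)^N and (4N)! ~ sqrt(2π·4N)·(4N/e)^(4N).
  (N!)^4/(4N)! ~ (2π N)^(4/2) (N/e)^(4N) / [sqrt(2π·4N) (4N/e)^(4N)]
     = (2π N)^(4/2) / sqrt(2π·4N) · (N/(4N))^(4N)
     = (2π N)^((4−1)/2) / 2 · 4^(−4N).
Since 4^4 > 1, the factor 4^(−4N) decays exponentially, so the ratio → 0. Substituting N = n gives the stated form.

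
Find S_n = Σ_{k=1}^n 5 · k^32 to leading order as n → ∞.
S_n ~ 5 · n^33 / 33

By integral comparison (Euler-Maclaurin), Σ_{k=1}^n 5 · k^32 = 5 · ∫_0^n x^32 dx + O(n^32) = 5 · n^33/33 + O(n^32). (Equivalently, Faulhaber's formula gives the same leading term.)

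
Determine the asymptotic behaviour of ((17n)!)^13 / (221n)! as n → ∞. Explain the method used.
((17n)!)^13/(221n)! ~ ((2π·17n)^(12/2) / sqrt(13)) · 13^(−13·17n)  →  0

Write N = 17n. Stirling: N! ~ sqrt(2π N)(N/e)^N and (13N)! ~ sqrt(2π·13N)·(13N/e)^(13N).
  (N!)^13/(13N)! ~ (2π N)^(13/2) (N/e)^(13N) / [sqrt(2π·13N) (13N/e)^(13N)]
     = (2π N)^(13/2) / sqrt(2π·13N) · (N/(13N))^(13N)
     = (2π N)^((13−1)/2) / sqrt(13) · 13^(−13N).
Since 13^13 > 1, the factor 13^(−13N) decays exponentially, so the ratio → 0. Substituting N = 17n gives the stated form.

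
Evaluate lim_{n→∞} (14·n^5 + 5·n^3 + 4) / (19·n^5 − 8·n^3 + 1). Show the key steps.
lim = 14/19

For large n the leading n^5 terms dominate both numerator and denominator. Dividing top and bottom by n^5, every other term tends to 0, leaving 14/19.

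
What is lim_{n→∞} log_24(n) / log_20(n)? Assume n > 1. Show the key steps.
lim = ln(20) / ln(24) = log_24(20)

Change of base: log_24(n) = ln n / ln 24 and log_20(n) = ln n / ln 20. The ratio is (ln n / ln 24) · (ln 20 / ln n) = ln 20 / ln 24, a constant independent of n. So the limit is ln 20 / ln 24 = log_24(20).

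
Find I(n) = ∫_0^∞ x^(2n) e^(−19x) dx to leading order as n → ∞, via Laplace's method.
I(n) ~ (sqrt(2π·2n) / 19) · (2n/(19e))^(2n)

Write the integrand as exp(2n ln x − 19x) and set f(x) = 2n ln x − 19x. Then f'(x) = 2n/x − 19 = 0 at x* = 2n/19, and f''(x*) = −2n/x*^2 = −19^2/(2n). Laplace's method (interior maximum) gives
  I(n) ~ e^(f(x*)) · sqrt(2π / |f''(x*)|)
        = exp(2n ln(2n/19) − 2n) · sqrt(2π · 2n / 19^2)
        = (2n/19)^(2n) e^(−2n) · sqrt(2π·2n) / 19
        = (sqrt(2π·2n) / 19) · (2n/(19e))^(2n).
This matches Γ(2n+1)/19^(2n+1) with Stirling applied to Γ.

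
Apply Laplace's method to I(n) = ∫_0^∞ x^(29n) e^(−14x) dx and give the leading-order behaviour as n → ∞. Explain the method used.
I(n) ~ (sqrt(2π·29n) / 14) · (29n/(14e))^(29n)

Write the integrand as exp(29n ln x − 14x) and set f(x) = 29n ln x − 14x. Then f'(x) = 29n/x − 14 = 0 at x* = 29n/14, and f''(x*) = −29n/x*^2 = −14^2/(29n). Laplace's method (interior maximum) gives
  I(n) ~ e^(f(x*)) · sqrt(2π / |f''(x*)|)
        = exp(29n ln(29n/14) − 29n) · sqrt(2π · 29n / 14^2)
        = (29n/14)^(29n) e^(−29n) · sqrt(2π·29n) / 14
        = (sqrt(2π·29n) / 14) · (29n/(14e))^(29n).
This matches Γ(29n+1)/14^(29n+1) with Stirling applied to Γ.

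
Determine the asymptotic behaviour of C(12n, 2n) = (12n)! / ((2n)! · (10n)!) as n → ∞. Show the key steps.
C(12n, 2n) ~ (46656/3125)^(2n) · sqrt(3/(5π·2n))

Write N = 2n. Apply Stirling to each factorial:
  (6N)! ~ sqrt(2π·6N) · (6N/e)^(6N),
  N! ~ sqrt(2π N) · (N/e)^N,
  (5N)! ~ sqrt(2π·5N) · (5N/e)^(5N).
The exponential factors combine to (6N)^(6N) / (N^N · (5N)^(5N)) = 6^(6N)/5^(5N) = (6^6/5^5)^N = (46656/3125)^N.
The square-root prefactors combine to sqrt(2π·6N) / (sqrt(2π N)·sqrt(2π·5N)) = sqrt(6 / (2π·5·N)) = sqrt(3/(5π·2n)).
Substituting N = 2n: C(12n, 2n) ~ (46656/3125)^(2n) · sqrt(3/(5π·2n)).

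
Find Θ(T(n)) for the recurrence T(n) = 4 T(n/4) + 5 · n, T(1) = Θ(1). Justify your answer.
T(n) = Θ(n log n)

log_4 4 = 1, and f(n) = 5 · n = Θ(n^(log_4 4)). This is Case 2 of the master theorem: T(n) = Θ(f(n) · log n) = Θ(n log n).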